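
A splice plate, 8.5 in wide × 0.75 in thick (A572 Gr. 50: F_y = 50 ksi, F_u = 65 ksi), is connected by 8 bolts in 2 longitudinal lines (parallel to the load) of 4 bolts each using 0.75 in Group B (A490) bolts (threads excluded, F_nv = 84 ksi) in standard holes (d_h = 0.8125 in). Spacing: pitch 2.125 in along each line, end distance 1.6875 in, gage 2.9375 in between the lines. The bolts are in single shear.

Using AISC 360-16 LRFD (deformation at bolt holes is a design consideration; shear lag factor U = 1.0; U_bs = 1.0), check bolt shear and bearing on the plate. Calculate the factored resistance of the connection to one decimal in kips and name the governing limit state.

222.7 kips (bolt shear governs)

Bolt shear: A_b = π(0.75)²/4 = 0.44179 in². φR_n = 0.75 × 84 × 0.44179 × 8 × 1 = 222.7 kips.
Bearing (0.75 in plate, F_u = 65 ksi): end bolts L_c = 1.6875 − 0.8125/2 = 1.28125, R_n = min(1.2×1.28125×0.75×65, 2.4×0.75×0.75×65) = 74.953 kips/bolt; interior L_c = 2.125 − 0.8125 = 1.3125, R_n = 76.781 kips/bolt. φR_n = 0.75 × (2×74.953 + 6×76.781) = 457.9 kips.
Governing: min(222.7, 457.9) = 222.7 kips → bolt shear.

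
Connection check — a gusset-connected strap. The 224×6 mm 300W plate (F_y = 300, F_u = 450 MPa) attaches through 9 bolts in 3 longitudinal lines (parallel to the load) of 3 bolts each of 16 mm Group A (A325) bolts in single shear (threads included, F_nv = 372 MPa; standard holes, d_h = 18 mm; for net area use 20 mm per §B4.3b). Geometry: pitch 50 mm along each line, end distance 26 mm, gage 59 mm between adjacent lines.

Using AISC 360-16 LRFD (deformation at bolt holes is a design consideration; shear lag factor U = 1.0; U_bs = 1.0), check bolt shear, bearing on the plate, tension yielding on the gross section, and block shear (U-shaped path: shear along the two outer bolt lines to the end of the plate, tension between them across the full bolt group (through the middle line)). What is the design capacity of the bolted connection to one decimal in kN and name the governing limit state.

342.6 kN (block shear governs)

Bolt shear: A_b = π(16)²/4 = 201.06 mm². φR_n = 0.75 × 372 × 201.06 × 9 × 1 = 504.9 kN.
Bearing (6 mm plate, F_u = 450 MPa): end bolts L_c = 26 − 18/2 = 17, R_n = min(1.2×17×6×450, 2.4×16×6×450) = 55.08 kN/bolt; interior L_c = 50 − 18 = 32, R_n = 103.68 kN/bolt. φR_n = 0.75 × (3×55.08 + 6×103.68) = 590.5 kN.
Tension yield (gross): A_g = 224×6 = 1344 mm². φR_n = 0.90 × 300 × 1344 = 362.9 kN.
Block shear: shear path 2×[26+2×50] = 2×126 mm, A_gv = 1512, A_nv = 2×(126 − 2.5×20)×6 = 912 mm²; tension across gage: (118 − 2×20)×6 = 468 mm². R_n = min(0.6×450×912, 0.6×300×1512) + 1.0×450×468 = min(246.24, 272.16) + 210.6 = 456.84 kN. φR_n = 0.75 × 456.84 = 342.6 kN.
Governing: min(504.9, 590.5, 362.9, 342.6) = 342.6 kN → block shear.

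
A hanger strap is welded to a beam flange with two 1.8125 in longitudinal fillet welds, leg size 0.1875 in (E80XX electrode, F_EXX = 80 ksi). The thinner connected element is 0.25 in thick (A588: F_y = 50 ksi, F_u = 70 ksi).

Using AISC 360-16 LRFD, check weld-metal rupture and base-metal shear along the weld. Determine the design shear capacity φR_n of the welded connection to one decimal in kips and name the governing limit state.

Weld metal: throat = 0.707×0.1875 = 0.13256 in, L = 2×1.8125 = 3.625 in. φR_n = 0.75 × 0.6 × 80 × 0.13256 × 3.625 = 17.3 kips.
Base metal shear (0.25 in plate): yield φR_n = 1.0×0.6×50×0.25×3.625 = 27.2 kips; rupture φR_n = 0.75×0.6×70×0.25×3.625 = 28.5 kips; take 27.2 kips (yield).
Governing: min(17.3, 27.2) = 17.3 kips → weld metal.

17.3 kips (weld metal governs)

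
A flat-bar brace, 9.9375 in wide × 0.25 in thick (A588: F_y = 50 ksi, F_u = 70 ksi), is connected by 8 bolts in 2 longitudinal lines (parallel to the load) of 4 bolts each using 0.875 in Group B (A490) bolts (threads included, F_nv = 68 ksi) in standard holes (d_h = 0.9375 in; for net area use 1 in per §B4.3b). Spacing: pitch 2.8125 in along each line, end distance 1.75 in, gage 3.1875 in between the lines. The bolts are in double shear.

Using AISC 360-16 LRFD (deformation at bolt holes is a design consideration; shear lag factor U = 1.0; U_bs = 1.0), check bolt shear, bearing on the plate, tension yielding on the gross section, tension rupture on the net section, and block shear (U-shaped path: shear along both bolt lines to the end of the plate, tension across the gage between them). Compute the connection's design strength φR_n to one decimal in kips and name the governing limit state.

Bolt shear: A_b = π(0.875)²/4 = 0.60132 in². φR_n = 0.75 × 68 × 0.60132 × 8 × 2 = 490.7 kips.
Bearing (0.25 in plate, F_u = 70 ksi): end bolts L_c = 1.75 − 0.9375/2 = 1.28125, R_n = min(1.2×1.28125×0.25×70, 2.4×0.875×0.25×70) = 26.906 kips/bolt; interior L_c = 2.8125 − 0.9375 = 1.875, R_n = 36.75 kips/bolt. φR_n = 0.75 × (2×26.906 + 6×36.75) = 205.7 kips.
Tension yield (gross): A_g = 9.9375×0.25 = 2.4844 in². φR_n = 0.90 × 50 × 2.4844 = 111.8 kips.
Tension rupture (net): A_n = (9.9375 − 2×1)×0.25 = 1.9844 in² (U = 1.0, A_e = A_n). φR_n = 0.75 × 70 × 1.9844 = 104.2 kips.
Block shear: shear path 2×[1.75+3×2.8125] = 2×10.1875 in, A_gv = 5.0938, A_nv = 2×(10.1875 − 3.5×1)×0.25 = 3.3438 in²; tension across gage: (3.1875 − 1×1)×0.25 = 0.54688 in². R_n = min(0.6×70×3.3438, 0.6×50×5.0938) + 1.0×70×0.54688 = min(140.44, 152.81) + 38.282 = 178.72 kips. φR_n = 0.75 × 178.72 = 134.0 kips.
Governing: min(490.7, 205.7, 111.8, 104.2, 134.0) = 104.2 kips → net-section rupture.

104.2 kips (net-section rupture governs)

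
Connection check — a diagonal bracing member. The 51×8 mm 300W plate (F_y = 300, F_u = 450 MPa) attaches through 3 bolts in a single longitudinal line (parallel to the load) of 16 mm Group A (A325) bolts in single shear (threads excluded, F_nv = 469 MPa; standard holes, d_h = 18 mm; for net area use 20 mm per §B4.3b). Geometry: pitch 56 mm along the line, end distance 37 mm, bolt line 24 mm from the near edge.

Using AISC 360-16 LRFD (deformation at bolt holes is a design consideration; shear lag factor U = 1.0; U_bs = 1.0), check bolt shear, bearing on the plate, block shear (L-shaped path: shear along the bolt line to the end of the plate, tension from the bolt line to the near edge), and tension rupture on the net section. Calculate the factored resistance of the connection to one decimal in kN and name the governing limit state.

Bolt shear: A_b = π(16)²/4 = 201.06 mm². φR_n = 0.75 × 469 × 201.06 × 3 × 1 = 212.2 kN.
Bearing (8 mm plate, F_u = 450 MPa): end bolts L_c = 37 − 18/2 = 28, R_n = min(1.2×28×8×450, 2.4×16×8×450) = 120.96 kN/bolt; interior L_c = 56 − 18 = 38, R_n = 138.24 kN/bolt. φR_n = 0.75 × (1×120.96 + 2×138.24) = 298.1 kN.
Block shear: shear path 1×[37+2×56] = 1×149 mm, A_gv = 1192, A_nv = 1×(149 − 2.5×20)×8 = 792 mm²; tension to near edge: (24 − 0.5×20)×8 = 112 mm². R_n = min(0.6×450×792, 0.6×300×1192) + 1.0×450×112 = min(213.84, 214.56) + 50.4 = 264.24 kN. φR_n = 0.75 × 264.24 = 198.2 kN.
Tension rupture (net): A_n = (51 − 1×20)×8 = 248 mm² (U = 1.0, A_e = A_n). φR_n = 0.75 × 450 × 248 = 83.7 kN.
Governing: min(212.2, 298.1, 198.2, 83.7) = 83.7 kN → net-section rupture.

83.7 kN (net-section rupture governs)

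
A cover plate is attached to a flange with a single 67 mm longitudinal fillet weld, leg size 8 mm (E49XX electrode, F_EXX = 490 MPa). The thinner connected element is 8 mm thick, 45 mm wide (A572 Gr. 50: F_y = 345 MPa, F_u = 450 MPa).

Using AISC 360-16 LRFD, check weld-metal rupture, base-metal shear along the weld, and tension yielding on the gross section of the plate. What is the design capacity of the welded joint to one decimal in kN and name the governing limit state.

Weld metal: throat = 0.707×8 = 5.656 mm, L = 67 mm. φR_n = 0.75 × 0.6 × 490 × 5.656 × 67 = 83.6 kN.
Base metal shear (8 mm plate): yield φR_n = 1.0×0.6×345×8×67 = 111.0 kN; rupture φR_n = 0.75×0.6×450×8×67 = 108.5 kN; take 108.5 kN (rupture).
Tension yield (gross): A_g = 45×8 = 360 mm². φR_n = 0.90 × 345 × 360 = 111.8 kN.
Governing: min(83.6, 108.5, 111.8) = 83.6 kN → weld metal.

83.6 kN (weld metal governs)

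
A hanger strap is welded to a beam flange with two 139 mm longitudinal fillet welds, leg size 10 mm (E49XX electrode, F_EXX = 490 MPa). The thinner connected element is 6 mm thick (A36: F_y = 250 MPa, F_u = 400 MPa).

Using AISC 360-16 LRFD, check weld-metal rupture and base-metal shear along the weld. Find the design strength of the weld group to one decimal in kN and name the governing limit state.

250.2 kN (base-metal shear governs)

Weld metal: throat = 0.707×10 = 7.07 mm, L = 2×139 = 278 mm. φR_n = 0.75 × 0.6 × 490 × 7.07 × 278 = 433.4 kN.
Base metal shear (6 mm plate): yield φR_n = 1.0×0.6×250×6×278 = 250.2 kN; rupture φR_n = 0.75×0.6×400×6×278 = 300.2 kN; take 250.2 kN (yield).
Governing: min(433.4, 250.2) = 250.2 kN → base-metal shear.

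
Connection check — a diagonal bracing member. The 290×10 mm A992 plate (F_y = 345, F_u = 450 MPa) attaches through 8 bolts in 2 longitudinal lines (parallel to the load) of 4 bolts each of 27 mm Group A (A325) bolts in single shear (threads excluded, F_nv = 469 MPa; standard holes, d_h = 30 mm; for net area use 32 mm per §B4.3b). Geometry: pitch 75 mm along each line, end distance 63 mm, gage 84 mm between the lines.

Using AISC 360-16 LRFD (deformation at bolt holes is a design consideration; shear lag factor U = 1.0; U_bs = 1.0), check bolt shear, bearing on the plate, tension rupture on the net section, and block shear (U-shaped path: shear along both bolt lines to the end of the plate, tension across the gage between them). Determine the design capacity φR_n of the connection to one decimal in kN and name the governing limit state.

762.8 kN (net-section rupture governs)

Bolt shear: A_b = π(27)²/4 = 572.56 mm². φR_n = 0.75 × 469 × 572.56 × 8 × 1 = 1611.2 kN.
Bearing (10 mm plate, F_u = 450 MPa): end bolts L_c = 63 − 30/2 = 48, R_n = min(1.2×48×10×450, 2.4×27×10×450) = 259.2 kN/bolt; interior L_c = 75 − 30 = 45, R_n = 243 kN/bolt. φR_n = 0.75 × (2×259.2 + 6×243) = 1482.3 kN.
Tension rupture (net): A_n = (290 − 2×32)×10 = 2260 mm² (U = 1.0, A_e = A_n). φR_n = 0.75 × 450 × 2260 = 762.8 kN.
Block shear: shear path 2×[63+3×75] = 2×288 mm, A_gv = 5760, A_nv = 2×(288 − 3.5×32)×10 = 3520 mm²; tension across gage: (84 − 1×32)×10 = 520 mm². R_n = min(0.6×450×3520, 0.6×345×5760) + 1.0×450×520 = min(950.4, 1192.3) + 234 = 1184.4 kN. φR_n = 0.75 × 1184.4 = 888.3 kN.
Governing: min(1611.2, 1482.3, 762.8, 888.3) = 762.8 kN → net-section rupture.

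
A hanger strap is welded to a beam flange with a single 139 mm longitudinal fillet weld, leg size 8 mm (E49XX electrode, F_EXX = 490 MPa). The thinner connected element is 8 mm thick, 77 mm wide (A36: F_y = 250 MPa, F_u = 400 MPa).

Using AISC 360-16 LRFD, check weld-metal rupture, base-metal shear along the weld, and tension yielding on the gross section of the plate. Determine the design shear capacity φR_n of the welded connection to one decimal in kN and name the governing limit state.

Weld metal: throat = 0.707×8 = 5.656 mm, L = 139 mm. φR_n = 0.75 × 0.6 × 490 × 5.656 × 139 = 173.4 kN.
Base metal shear (8 mm plate): yield φR_n = 1.0×0.6×250×8×139 = 166.8 kN; rupture φR_n = 0.75×0.6×400×8×139 = 200.2 kN; take 166.8 kN (yield).
Tension yield (gross): A_g = 77×8 = 616 mm². φR_n = 0.90 × 250 × 616 = 138.6 kN.
Governing: min(173.4, 166.8, 138.6) = 138.6 kN → gross-section yield.

138.6 kN (gross-section yield governs)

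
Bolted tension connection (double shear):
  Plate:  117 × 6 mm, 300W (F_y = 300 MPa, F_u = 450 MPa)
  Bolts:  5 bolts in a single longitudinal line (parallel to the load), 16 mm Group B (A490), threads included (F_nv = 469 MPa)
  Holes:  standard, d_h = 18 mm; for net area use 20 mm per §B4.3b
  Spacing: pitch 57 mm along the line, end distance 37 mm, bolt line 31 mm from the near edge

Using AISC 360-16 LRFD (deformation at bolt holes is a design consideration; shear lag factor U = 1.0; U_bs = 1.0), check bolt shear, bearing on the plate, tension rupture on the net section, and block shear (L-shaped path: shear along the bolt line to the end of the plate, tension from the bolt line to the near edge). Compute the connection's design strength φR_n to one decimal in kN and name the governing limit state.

Bolt shear: A_b = π(16)²/4 = 201.06 mm². φR_n = 0.75 × 469 × 201.06 × 5 × 2 = 707.2 kN.
Bearing (6 mm plate, F_u = 450 MPa): end bolts L_c = 37 − 18/2 = 28, R_n = min(1.2×28×6×450, 2.4×16×6×450) = 90.72 kN/bolt; interior L_c = 57 − 18 = 39, R_n = 103.68 kN/bolt. φR_n = 0.75 × (1×90.72 + 4×103.68) = 379.1 kN.
Tension rupture (net): A_n = (117 − 1×20)×6 = 582 mm² (U = 1.0, A_e = A_n). φR_n = 0.75 × 450 × 582 = 196.4 kN.
Block shear: shear path 1×[37+4×57] = 1×265 mm, A_gv = 1590, A_nv = 1×(265 − 4.5×20)×6 = 1050 mm²; tension to near edge: (31 − 0.5×20)×6 = 126 mm². R_n = min(0.6×450×1050, 0.6×300×1590) + 1.0×450×126 = min(283.5, 286.2) + 56.7 = 340.2 kN. φR_n = 0.75 × 340.2 = 255.2 kN.
Governing: min(707.2, 379.1, 196.4, 255.2) = 196.4 kN → net-section rupture.

196.4 kN (net-section rupture governs)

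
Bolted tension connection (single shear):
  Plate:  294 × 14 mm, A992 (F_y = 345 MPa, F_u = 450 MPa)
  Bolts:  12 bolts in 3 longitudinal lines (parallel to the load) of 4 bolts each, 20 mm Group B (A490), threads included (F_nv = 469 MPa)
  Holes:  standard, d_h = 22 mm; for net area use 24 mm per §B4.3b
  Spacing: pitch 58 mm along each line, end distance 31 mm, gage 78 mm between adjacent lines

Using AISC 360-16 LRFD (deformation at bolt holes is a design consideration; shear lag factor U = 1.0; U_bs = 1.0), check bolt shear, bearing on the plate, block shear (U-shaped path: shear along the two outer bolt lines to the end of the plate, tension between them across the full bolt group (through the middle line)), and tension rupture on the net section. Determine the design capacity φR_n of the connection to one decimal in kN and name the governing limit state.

1049.0 kN (net-section rupture governs)

Bolt shear: A_b = π(20)²/4 = 314.16 mm². φR_n = 0.75 × 469 × 314.16 × 12 × 1 = 1326.1 kN.
Bearing (14 mm plate, F_u = 450 MPa): end bolts L_c = 31 − 22/2 = 20, R_n = min(1.2×20×14×450, 2.4×20×14×450) = 151.2 kN/bolt; interior L_c = 58 − 22 = 36, R_n = 272.16 kN/bolt. φR_n = 0.75 × (3×151.2 + 9×272.16) = 2177.3 kN.
Block shear: shear path 2×[31+3×58] = 2×205 mm, A_gv = 5740, A_nv = 2×(205 − 3.5×24)×14 = 3388 mm²; tension across gage: (156 − 2×24)×14 = 1512 mm². R_n = min(0.6×450×3388, 0.6×345×5740) + 1.0×450×1512 = min(914.76, 1188.2) + 680.4 = 1595.2 kN. φR_n = 0.75 × 1595.2 = 1196.4 kN.
Tension rupture (net): A_n = (294 − 3×24)×14 = 3108 mm² (U = 1.0, A_e = A_n). φR_n = 0.75 × 450 × 3108 = 1049.0 kN.
Governing: min(1326.1, 2177.3, 1196.4, 1049.0) = 1049.0 kN → net-section rupture.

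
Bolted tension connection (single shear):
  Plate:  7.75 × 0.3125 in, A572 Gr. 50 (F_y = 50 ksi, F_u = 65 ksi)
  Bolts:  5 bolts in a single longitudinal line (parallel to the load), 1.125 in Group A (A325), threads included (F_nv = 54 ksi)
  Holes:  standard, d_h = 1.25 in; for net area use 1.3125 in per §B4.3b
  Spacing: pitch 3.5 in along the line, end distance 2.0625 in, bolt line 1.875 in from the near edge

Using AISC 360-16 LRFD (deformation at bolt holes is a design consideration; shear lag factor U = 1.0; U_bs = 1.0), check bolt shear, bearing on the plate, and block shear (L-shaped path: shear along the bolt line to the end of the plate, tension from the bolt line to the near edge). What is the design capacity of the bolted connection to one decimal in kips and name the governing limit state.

Bolt shear: A_b = π(1.125)²/4 = 0.99402 in². φR_n = 0.75 × 54 × 0.99402 × 5 × 1 = 201.3 kips.
Bearing (0.3125 in plate, F_u = 65 ksi): end bolts L_c = 2.0625 − 1.25/2 = 1.4375, R_n = min(1.2×1.4375×0.3125×65, 2.4×1.125×0.3125×65) = 35.039 kips/bolt; interior L_c = 3.5 − 1.25 = 2.25, R_n = 54.844 kips/bolt. φR_n = 0.75 × (1×35.039 + 4×54.844) = 190.8 kips.
Block shear: shear path 1×[2.0625+4×3.5] = 1×16.0625 in, A_gv = 5.0195, A_nv = 1×(16.0625 − 4.5×1.3125)×0.3125 = 3.1738 in²; tension to near edge: (1.875 − 0.5×1.3125)×0.3125 = 0.38086 in². R_n = min(0.6×65×3.1738, 0.6×50×5.0195) + 1.0×65×0.38086 = min(123.78, 150.59) + 24.756 = 148.54 kips. φR_n = 0.75 × 148.54 = 111.4 kips.
Governing: min(201.3, 190.8, 111.4) = 111.4 kips → block shear.

111.4 kips (block shear governs)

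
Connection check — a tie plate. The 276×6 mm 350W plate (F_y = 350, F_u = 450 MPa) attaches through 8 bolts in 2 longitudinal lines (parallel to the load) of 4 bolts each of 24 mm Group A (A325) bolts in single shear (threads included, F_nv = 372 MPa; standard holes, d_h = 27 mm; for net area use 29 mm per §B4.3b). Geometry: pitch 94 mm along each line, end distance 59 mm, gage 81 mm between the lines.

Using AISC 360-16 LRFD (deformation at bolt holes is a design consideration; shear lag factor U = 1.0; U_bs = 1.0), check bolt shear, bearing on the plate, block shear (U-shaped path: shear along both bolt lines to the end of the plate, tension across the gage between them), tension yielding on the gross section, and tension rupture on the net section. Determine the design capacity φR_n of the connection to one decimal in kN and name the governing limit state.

Bolt shear: A_b = π(24)²/4 = 452.39 mm². φR_n = 0.75 × 372 × 452.39 × 8 × 1 = 1009.7 kN.
Bearing (6 mm plate, F_u = 450 MPa): end bolts L_c = 59 − 27/2 = 45.5, R_n = min(1.2×45.5×6×450, 2.4×24×6×450) = 147.42 kN/bolt; interior L_c = 94 − 27 = 67, R_n = 155.52 kN/bolt. φR_n = 0.75 × (2×147.42 + 6×155.52) = 921.0 kN.
Block shear: shear path 2×[59+3×94] = 2×341 mm, A_gv = 4092, A_nv = 2×(341 − 3.5×29)×6 = 2874 mm²; tension across gage: (81 − 1×29)×6 = 312 mm². R_n = min(0.6×450×2874, 0.6×350×4092) + 1.0×450×312 = min(775.98, 859.32) + 140.4 = 916.38 kN. φR_n = 0.75 × 916.38 = 687.3 kN.
Tension yield (gross): A_g = 276×6 = 1656 mm². φR_n = 0.90 × 350 × 1656 = 521.6 kN.
Tension rupture (net): A_n = (276 − 2×29)×6 = 1308 mm² (U = 1.0, A_e = A_n). φR_n = 0.75 × 450 × 1308 = 441.5 kN.
Governing: min(1009.7, 921.0, 687.3, 521.6, 441.5) = 441.5 kN → net-section rupture.

441.5 kN (net-section rupture governs)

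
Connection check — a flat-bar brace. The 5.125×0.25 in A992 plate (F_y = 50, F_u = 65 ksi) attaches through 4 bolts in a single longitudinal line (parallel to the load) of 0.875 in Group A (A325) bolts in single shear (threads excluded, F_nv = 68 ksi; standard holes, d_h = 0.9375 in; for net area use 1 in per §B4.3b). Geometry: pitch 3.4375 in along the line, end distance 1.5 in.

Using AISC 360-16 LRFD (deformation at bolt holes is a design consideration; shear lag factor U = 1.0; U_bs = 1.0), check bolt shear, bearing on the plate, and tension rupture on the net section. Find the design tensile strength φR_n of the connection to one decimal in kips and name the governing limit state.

50.3 kips (net-section rupture governs)

Bolt shear: A_b = π(0.875)²/4 = 0.60132 in². φR_n = 0.75 × 68 × 0.60132 × 4 × 1 = 122.7 kips.
Bearing (0.25 in plate, F_u = 65 ksi): end bolts L_c = 1.5 − 0.9375/2 = 1.03125, R_n = min(1.2×1.03125×0.25×65, 2.4×0.875×0.25×65) = 20.109 kips/bolt; interior L_c = 3.4375 − 0.9375 = 2.5, R_n = 34.125 kips/bolt. φR_n = 0.75 × (1×20.109 + 3×34.125) = 91.9 kips.
Tension rupture (net): A_n = (5.125 − 1×1)×0.25 = 1.0313 in² (U = 1.0, A_e = A_n). φR_n = 0.75 × 65 × 1.0313 = 50.3 kips.
Governing: min(122.7, 91.9, 50.3) = 50.3 kips → net-section rupture.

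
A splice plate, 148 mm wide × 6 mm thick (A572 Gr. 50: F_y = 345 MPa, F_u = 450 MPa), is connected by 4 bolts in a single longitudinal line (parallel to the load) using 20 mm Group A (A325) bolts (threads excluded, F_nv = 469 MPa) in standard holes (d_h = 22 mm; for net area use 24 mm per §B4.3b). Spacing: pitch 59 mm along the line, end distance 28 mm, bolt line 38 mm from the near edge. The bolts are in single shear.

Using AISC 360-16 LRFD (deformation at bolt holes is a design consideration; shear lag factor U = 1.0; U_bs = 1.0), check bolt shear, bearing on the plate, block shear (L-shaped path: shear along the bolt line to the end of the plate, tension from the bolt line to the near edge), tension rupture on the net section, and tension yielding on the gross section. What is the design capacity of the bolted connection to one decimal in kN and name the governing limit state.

199.7 kN (block shear governs)

Bolt shear: A_b = π(20)²/4 = 314.16 mm². φR_n = 0.75 × 469 × 314.16 × 4 × 1 = 442.0 kN.
Bearing (6 mm plate, F_u = 450 MPa): end bolts L_c = 28 − 22/2 = 17, R_n = min(1.2×17×6×450, 2.4×20×6×450) = 55.08 kN/bolt; interior L_c = 59 − 22 = 37, R_n = 119.88 kN/bolt. φR_n = 0.75 × (1×55.08 + 3×119.88) = 311.0 kN.
Block shear: shear path 1×[28+3×59] = 1×205 mm, A_gv = 1230, A_nv = 1×(205 − 3.5×24)×6 = 726 mm²; tension to near edge: (38 − 0.5×24)×6 = 156 mm². R_n = min(0.6×450×726, 0.6×345×1230) + 1.0×450×156 = min(196.02, 254.61) + 70.2 = 266.22 kN. φR_n = 0.75 × 266.22 = 199.7 kN.
Tension rupture (net): A_n = (148 − 1×24)×6 = 744 mm² (U = 1.0, A_e = A_n). φR_n = 0.75 × 450 × 744 = 251.1 kN.
Tension yield (gross): A_g = 148×6 = 888 mm². φR_n = 0.90 × 345 × 888 = 275.7 kN.
Governing: min(442.0, 311.0, 199.7, 251.1, 275.7) = 199.7 kN → block shear.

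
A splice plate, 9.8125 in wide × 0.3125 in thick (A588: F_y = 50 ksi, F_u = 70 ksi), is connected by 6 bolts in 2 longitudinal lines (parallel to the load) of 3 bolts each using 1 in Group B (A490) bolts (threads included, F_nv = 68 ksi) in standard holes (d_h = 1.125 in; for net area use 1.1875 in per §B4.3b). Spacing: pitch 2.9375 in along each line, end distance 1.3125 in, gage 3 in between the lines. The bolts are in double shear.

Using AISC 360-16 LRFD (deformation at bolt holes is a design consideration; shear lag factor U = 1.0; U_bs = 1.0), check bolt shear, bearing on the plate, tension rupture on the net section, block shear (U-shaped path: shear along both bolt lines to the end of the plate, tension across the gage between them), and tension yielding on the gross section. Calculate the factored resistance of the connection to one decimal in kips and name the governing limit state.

Bolt shear: A_b = π(1)²/4 = 0.7854 in². φR_n = 0.75 × 68 × 0.7854 × 6 × 2 = 480.7 kips.
Bearing (0.3125 in plate, F_u = 70 ksi): end bolts L_c = 1.3125 − 1.125/2 = 0.75, R_n = min(1.2×0.75×0.3125×70, 2.4×1×0.3125×70) = 19.688 kips/bolt; interior L_c = 2.9375 − 1.125 = 1.8125, R_n = 47.578 kips/bolt. φR_n = 0.75 × (2×19.688 + 4×47.578) = 172.3 kips.
Tension rupture (net): A_n = (9.8125 − 2×1.1875)×0.3125 = 2.3242 in² (U = 1.0, A_e = A_n). φR_n = 0.75 × 70 × 2.3242 = 122.0 kips.
Block shear: shear path 2×[1.3125+2×2.9375] = 2×7.1875 in, A_gv = 4.4922, A_nv = 2×(7.1875 − 2.5×1.1875)×0.3125 = 2.6367 in²; tension across gage: (3 − 1×1.1875)×0.3125 = 0.56641 in². R_n = min(0.6×70×2.6367, 0.6×50×4.4922) + 1.0×70×0.56641 = min(110.74, 134.77) + 39.649 = 150.39 kips. φR_n = 0.75 × 150.39 = 112.8 kips.
Tension yield (gross): A_g = 9.8125×0.3125 = 3.0664 in². φR_n = 0.90 × 50 × 3.0664 = 138.0 kips.
Governing: min(480.7, 172.3, 122.0, 112.8, 138.0) = 112.8 kips → block shear.

112.8 kips (block shear governs)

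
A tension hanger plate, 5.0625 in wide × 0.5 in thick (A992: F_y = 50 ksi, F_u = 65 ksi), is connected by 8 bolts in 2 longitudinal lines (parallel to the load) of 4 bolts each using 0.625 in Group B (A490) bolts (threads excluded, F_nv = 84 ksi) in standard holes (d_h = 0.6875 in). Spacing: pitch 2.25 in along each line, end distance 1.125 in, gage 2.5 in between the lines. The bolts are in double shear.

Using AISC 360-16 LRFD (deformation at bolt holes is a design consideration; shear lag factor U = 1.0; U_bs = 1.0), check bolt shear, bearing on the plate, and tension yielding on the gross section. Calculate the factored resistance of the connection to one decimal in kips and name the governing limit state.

113.9 kips (gross-section yield governs)

Bolt shear: A_b = π(0.625)²/4 = 0.3068 in². φR_n = 0.75 × 84 × 0.3068 × 8 × 2 = 309.3 kips.
Bearing (0.5 in plate, F_u = 65 ksi): end bolts L_c = 1.125 − 0.6875/2 = 0.78125, R_n = min(1.2×0.78125×0.5×65, 2.4×0.625×0.5×65) = 30.469 kips/bolt; interior L_c = 2.25 − 0.6875 = 1.5625, R_n = 48.75 kips/bolt. φR_n = 0.75 × (2×30.469 + 6×48.75) = 265.1 kips.
Tension yield (gross): A_g = 5.0625×0.5 = 2.5313 in². φR_n = 0.90 × 50 × 2.5313 = 113.9 kips.
Governing: min(309.3, 265.1, 113.9) = 113.9 kips → gross-section yield.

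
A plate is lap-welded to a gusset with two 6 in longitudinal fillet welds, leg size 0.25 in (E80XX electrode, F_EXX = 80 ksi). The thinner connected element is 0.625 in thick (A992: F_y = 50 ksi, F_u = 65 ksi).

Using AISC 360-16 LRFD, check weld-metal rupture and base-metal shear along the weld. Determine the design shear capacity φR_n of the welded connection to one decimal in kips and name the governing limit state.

76.4 kips (weld metal governs)

Weld metal: throat = 0.707×0.25 = 0.17675 in, L = 2×6 = 12 in. φR_n = 0.75 × 0.6 × 80 × 0.17675 × 12 = 76.4 kips.
Base metal shear (0.625 in plate): yield φR_n = 1.0×0.6×50×0.625×12 = 225.0 kips; rupture φR_n = 0.75×0.6×65×0.625×12 = 219.4 kips; take 219.4 kips (rupture).
Governing: min(76.4, 219.4) = 76.4 kips → weld metal.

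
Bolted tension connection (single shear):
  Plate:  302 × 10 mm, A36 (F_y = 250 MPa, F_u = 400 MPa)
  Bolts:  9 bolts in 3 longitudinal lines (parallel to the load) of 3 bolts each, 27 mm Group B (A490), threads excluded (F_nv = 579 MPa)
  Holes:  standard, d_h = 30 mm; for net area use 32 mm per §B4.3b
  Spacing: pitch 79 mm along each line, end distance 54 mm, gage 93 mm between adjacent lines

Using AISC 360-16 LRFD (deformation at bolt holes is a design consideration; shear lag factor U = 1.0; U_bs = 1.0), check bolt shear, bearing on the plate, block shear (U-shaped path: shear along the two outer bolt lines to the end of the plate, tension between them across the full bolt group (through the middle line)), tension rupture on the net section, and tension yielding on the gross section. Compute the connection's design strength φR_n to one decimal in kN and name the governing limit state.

Bolt shear: A_b = π(27)²/4 = 572.56 mm². φR_n = 0.75 × 579 × 572.56 × 9 × 1 = 2237.7 kN.
Bearing (10 mm plate, F_u = 400 MPa): end bolts L_c = 54 − 30/2 = 39, R_n = min(1.2×39×10×400, 2.4×27×10×400) = 187.2 kN/bolt; interior L_c = 79 − 30 = 49, R_n = 235.2 kN/bolt. φR_n = 0.75 × (3×187.2 + 6×235.2) = 1479.6 kN.
Block shear: shear path 2×[54+2×79] = 2×212 mm, A_gv = 4240, A_nv = 2×(212 − 2.5×32)×10 = 2640 mm²; tension across gage: (186 − 2×32)×10 = 1220 mm². R_n = min(0.6×400×2640, 0.6×250×4240) + 1.0×400×1220 = min(633.6, 636) + 488 = 1121.6 kN. φR_n = 0.75 × 1121.6 = 841.2 kN.
Tension rupture (net): A_n = (302 − 3×32)×10 = 2060 mm² (U = 1.0, A_e = A_n). φR_n = 0.75 × 400 × 2060 = 618.0 kN.
Tension yield (gross): A_g = 302×10 = 3020 mm². φR_n = 0.90 × 250 × 3020 = 679.5 kN.
Governing: min(2237.7, 1479.6, 841.2, 618.0, 679.5) = 618.0 kN → net-section rupture.

618.0 kN (net-section rupture governs)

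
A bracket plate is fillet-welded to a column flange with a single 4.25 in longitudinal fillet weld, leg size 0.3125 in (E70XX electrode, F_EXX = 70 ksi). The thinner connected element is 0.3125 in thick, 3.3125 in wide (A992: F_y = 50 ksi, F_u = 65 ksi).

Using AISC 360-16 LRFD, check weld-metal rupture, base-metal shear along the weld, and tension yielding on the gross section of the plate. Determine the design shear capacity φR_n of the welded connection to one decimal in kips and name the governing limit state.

29.6 kips (weld metal governs)

Weld metal: throat = 0.707×0.3125 = 0.22094 in, L = 4.25 in. φR_n = 0.75 × 0.6 × 70 × 0.22094 × 4.25 = 29.6 kips.
Base metal shear (0.3125 in plate): yield φR_n = 1.0×0.6×50×0.3125×4.25 = 39.8 kips; rupture φR_n = 0.75×0.6×65×0.3125×4.25 = 38.8 kips; take 38.8 kips (rupture).
Tension yield (gross): A_g = 3.3125×0.3125 = 1.0352 in². φR_n = 0.90 × 50 × 1.0352 = 46.6 kips.
Governing: min(29.6, 38.8, 46.6) = 29.6 kips → weld metal.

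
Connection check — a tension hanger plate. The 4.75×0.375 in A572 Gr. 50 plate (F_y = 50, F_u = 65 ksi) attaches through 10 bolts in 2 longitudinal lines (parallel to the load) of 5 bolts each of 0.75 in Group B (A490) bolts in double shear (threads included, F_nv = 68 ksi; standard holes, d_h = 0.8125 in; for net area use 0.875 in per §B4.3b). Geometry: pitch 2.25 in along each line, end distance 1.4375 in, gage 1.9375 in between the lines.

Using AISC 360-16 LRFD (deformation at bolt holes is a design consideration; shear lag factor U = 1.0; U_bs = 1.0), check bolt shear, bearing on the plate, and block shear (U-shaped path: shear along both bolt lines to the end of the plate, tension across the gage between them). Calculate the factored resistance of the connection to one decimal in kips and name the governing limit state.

162.0 kips (block shear governs)

Bolt shear: A_b = π(0.75)²/4 = 0.44179 in². φR_n = 0.75 × 68 × 0.44179 × 10 × 2 = 450.6 kips.
Bearing (0.375 in plate, F_u = 65 ksi): end bolts L_c = 1.4375 − 0.8125/2 = 1.03125, R_n = min(1.2×1.03125×0.375×65, 2.4×0.75×0.375×65) = 30.164 kips/bolt; interior L_c = 2.25 − 0.8125 = 1.4375, R_n = 42.047 kips/bolt. φR_n = 0.75 × (2×30.164 + 8×42.047) = 297.5 kips.
Block shear: shear path 2×[1.4375+4×2.25] = 2×10.4375 in, A_gv = 7.8281, A_nv = 2×(10.4375 − 4.5×0.875)×0.375 = 4.875 in²; tension across gage: (1.9375 − 1×0.875)×0.375 = 0.39844 in². R_n = min(0.6×65×4.875, 0.6×50×7.8281) + 1.0×65×0.39844 = min(190.13, 234.84) + 25.899 = 216.03 kips. φR_n = 0.75 × 216.03 = 162.0 kips.
Governing: min(450.6, 297.5, 162.0) = 162.0 kips → block shear.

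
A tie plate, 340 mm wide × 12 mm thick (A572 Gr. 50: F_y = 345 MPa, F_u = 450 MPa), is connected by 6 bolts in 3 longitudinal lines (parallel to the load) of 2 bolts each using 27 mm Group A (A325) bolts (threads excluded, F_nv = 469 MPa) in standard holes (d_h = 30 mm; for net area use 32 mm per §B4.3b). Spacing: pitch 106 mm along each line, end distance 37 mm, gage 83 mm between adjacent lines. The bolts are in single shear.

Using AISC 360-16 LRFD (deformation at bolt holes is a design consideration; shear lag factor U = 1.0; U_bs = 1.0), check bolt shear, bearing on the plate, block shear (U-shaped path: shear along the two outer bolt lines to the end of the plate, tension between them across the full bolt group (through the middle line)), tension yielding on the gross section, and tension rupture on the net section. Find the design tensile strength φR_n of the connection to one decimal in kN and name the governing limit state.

874.8 kN (block shear governs)

Bolt shear: A_b = π(27)²/4 = 572.56 mm². φR_n = 0.75 × 469 × 572.56 × 6 × 1 = 1208.4 kN.
Bearing (12 mm plate, F_u = 450 MPa): end bolts L_c = 37 − 30/2 = 22, R_n = min(1.2×22×12×450, 2.4×27×12×450) = 142.56 kN/bolt; interior L_c = 106 − 30 = 76, R_n = 349.92 kN/bolt. φR_n = 0.75 × (3×142.56 + 3×349.92) = 1108.1 kN.
Block shear: shear path 2×[37+1×106] = 2×143 mm, A_gv = 3432, A_nv = 2×(143 − 1.5×32)×12 = 2280 mm²; tension across gage: (166 − 2×32)×12 = 1224 mm². R_n = min(0.6×450×2280, 0.6×345×3432) + 1.0×450×1224 = min(615.6, 710.42) + 550.8 = 1166.4 kN. φR_n = 0.75 × 1166.4 = 874.8 kN.
Tension yield (gross): A_g = 340×12 = 4080 mm². φR_n = 0.90 × 345 × 4080 = 1266.8 kN.
Tension rupture (net): A_n = (340 − 3×32)×12 = 2928 mm² (U = 1.0, A_e = A_n). φR_n = 0.75 × 450 × 2928 = 988.2 kN.
Governing: min(1208.4, 1108.1, 874.8, 1266.8, 988.2) = 874.8 kN → block shear.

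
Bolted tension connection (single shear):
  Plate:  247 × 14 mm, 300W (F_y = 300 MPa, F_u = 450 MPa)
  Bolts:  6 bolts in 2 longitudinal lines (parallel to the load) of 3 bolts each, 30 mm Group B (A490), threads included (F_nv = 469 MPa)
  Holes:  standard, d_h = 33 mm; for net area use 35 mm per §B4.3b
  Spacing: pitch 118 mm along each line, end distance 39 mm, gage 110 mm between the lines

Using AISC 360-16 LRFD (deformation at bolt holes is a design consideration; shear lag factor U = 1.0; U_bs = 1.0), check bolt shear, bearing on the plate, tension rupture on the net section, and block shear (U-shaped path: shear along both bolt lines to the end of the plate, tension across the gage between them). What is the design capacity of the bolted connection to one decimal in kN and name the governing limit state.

Bolt shear: A_b = π(30)²/4 = 706.86 mm². φR_n = 0.75 × 469 × 706.86 × 6 × 1 = 1491.8 kN.
Bearing (14 mm plate, F_u = 450 MPa): end bolts L_c = 39 − 33/2 = 22.5, R_n = min(1.2×22.5×14×450, 2.4×30×14×450) = 170.1 kN/bolt; interior L_c = 118 − 33 = 85, R_n = 453.6 kN/bolt. φR_n = 0.75 × (2×170.1 + 4×453.6) = 1616.0 kN.
Tension rupture (net): A_n = (247 − 2×35)×14 = 2478 mm² (U = 1.0, A_e = A_n). φR_n = 0.75 × 450 × 2478 = 836.3 kN.
Block shear: shear path 2×[39+2×118] = 2×275 mm, A_gv = 7700, A_nv = 2×(275 − 2.5×35)×14 = 5250 mm²; tension across gage: (110 − 1×35)×14 = 1050 mm². R_n = min(0.6×450×5250, 0.6×300×7700) + 1.0×450×1050 = min(1417.5, 1386) + 472.5 = 1858.5 kN. φR_n = 0.75 × 1858.5 = 1393.9 kN.
Governing: min(1491.8, 1616.0, 836.3, 1393.9) = 836.3 kN → net-section rupture.

836.3 kN (net-section rupture governs)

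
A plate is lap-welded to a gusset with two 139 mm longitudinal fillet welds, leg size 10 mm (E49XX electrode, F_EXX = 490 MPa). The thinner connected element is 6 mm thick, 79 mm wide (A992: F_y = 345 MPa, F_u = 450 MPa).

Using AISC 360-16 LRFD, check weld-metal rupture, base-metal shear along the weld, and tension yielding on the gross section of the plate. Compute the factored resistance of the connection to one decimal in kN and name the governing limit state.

Weld metal: throat = 0.707×10 = 7.07 mm, L = 2×139 = 278 mm. φR_n = 0.75 × 0.6 × 490 × 7.07 × 278 = 433.4 kN.
Base metal shear (6 mm plate): yield φR_n = 1.0×0.6×345×6×278 = 345.3 kN; rupture φR_n = 0.75×0.6×450×6×278 = 337.8 kN; take 337.8 kN (rupture).
Tension yield (gross): A_g = 79×6 = 474 mm². φR_n = 0.90 × 345 × 474 = 147.2 kN.
Governing: min(433.4, 337.8, 147.2) = 147.2 kN → gross-section yield.

147.2 kN (gross-section yield governs)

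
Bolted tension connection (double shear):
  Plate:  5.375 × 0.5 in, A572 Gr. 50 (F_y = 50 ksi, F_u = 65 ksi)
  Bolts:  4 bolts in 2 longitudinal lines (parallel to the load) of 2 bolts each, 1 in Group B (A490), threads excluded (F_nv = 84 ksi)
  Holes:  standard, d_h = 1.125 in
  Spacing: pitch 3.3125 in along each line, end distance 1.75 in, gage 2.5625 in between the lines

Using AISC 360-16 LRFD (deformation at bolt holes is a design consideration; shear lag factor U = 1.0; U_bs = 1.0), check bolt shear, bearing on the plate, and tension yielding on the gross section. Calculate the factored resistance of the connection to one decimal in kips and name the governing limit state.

120.9 kips (gross-section yield governs)

Bolt shear: A_b = π(1)²/4 = 0.7854 in². φR_n = 0.75 × 84 × 0.7854 × 4 × 2 = 395.8 kips.
Bearing (0.5 in plate, F_u = 65 ksi): end bolts L_c = 1.75 − 1.125/2 = 1.1875, R_n = min(1.2×1.1875×0.5×65, 2.4×1×0.5×65) = 46.313 kips/bolt; interior L_c = 3.3125 − 1.125 = 2.1875, R_n = 78 kips/bolt. φR_n = 0.75 × (2×46.313 + 2×78) = 186.5 kips.
Tension yield (gross): A_g = 5.375×0.5 = 2.6875 in². φR_n = 0.90 × 50 × 2.6875 = 120.9 kips.
Governing: min(395.8, 186.5, 120.9) = 120.9 kips → gross-section yield.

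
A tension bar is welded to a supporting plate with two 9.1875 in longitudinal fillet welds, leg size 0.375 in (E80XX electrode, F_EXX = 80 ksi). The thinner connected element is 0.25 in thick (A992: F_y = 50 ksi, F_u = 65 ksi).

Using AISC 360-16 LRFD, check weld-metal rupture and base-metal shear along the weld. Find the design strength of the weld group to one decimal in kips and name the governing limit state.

134.4 kips (base-metal shear governs)

Weld metal: throat = 0.707×0.375 = 0.26513 in, L = 2×9.1875 = 18.375 in. φR_n = 0.75 × 0.6 × 80 × 0.26513 × 18.375 = 175.4 kips.
Base metal shear (0.25 in plate): yield φR_n = 1.0×0.6×50×0.25×18.375 = 137.8 kips; rupture φR_n = 0.75×0.6×65×0.25×18.375 = 134.4 kips; take 134.4 kips (rupture).
Governing: min(175.4, 134.4) = 134.4 kips → base-metal shear.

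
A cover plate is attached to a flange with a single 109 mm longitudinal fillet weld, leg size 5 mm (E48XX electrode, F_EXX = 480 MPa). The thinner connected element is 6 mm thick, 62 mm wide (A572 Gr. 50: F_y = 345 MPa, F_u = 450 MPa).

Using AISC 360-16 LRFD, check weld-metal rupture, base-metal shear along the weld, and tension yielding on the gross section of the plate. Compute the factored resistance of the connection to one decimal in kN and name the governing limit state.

83.2 kN (weld metal governs)

Weld metal: throat = 0.707×5 = 3.535 mm, L = 109 mm. φR_n = 0.75 × 0.6 × 480 × 3.535 × 109 = 83.2 kN.
Base metal shear (6 mm plate): yield φR_n = 1.0×0.6×345×6×109 = 135.4 kN; rupture φR_n = 0.75×0.6×450×6×109 = 132.4 kN; take 132.4 kN (rupture).
Tension yield (gross): A_g = 62×6 = 372 mm². φR_n = 0.90 × 345 × 372 = 115.5 kN.
Governing: min(83.2, 132.4, 115.5) = 83.2 kN → weld metal.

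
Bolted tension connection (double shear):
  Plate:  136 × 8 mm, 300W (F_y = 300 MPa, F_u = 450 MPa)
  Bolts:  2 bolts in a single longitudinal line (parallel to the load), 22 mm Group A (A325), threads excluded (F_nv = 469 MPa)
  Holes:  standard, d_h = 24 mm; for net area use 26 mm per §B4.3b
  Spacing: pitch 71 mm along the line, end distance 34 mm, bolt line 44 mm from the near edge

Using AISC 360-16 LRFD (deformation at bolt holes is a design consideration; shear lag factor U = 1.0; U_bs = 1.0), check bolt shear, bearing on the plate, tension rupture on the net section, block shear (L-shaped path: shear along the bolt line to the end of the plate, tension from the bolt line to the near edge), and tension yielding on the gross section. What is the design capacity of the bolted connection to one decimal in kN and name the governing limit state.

190.6 kN (block shear governs)

Bolt shear: A_b = π(22)²/4 = 380.13 mm². φR_n = 0.75 × 469 × 380.13 × 2 × 2 = 534.8 kN.
Bearing (8 mm plate, F_u = 450 MPa): end bolts L_c = 34 − 24/2 = 22, R_n = min(1.2×22×8×450, 2.4×22×8×450) = 95.04 kN/bolt; interior L_c = 71 − 24 = 47, R_n = 190.08 kN/bolt. φR_n = 0.75 × (1×95.04 + 1×190.08) = 213.8 kN.
Tension rupture (net): A_n = (136 − 1×26)×8 = 880 mm² (U = 1.0, A_e = A_n). φR_n = 0.75 × 450 × 880 = 297.0 kN.
Block shear: shear path 1×[34+1×71] = 1×105 mm, A_gv = 840, A_nv = 1×(105 − 1.5×26)×8 = 528 mm²; tension to near edge: (44 − 0.5×26)×8 = 248 mm². R_n = min(0.6×450×528, 0.6×300×840) + 1.0×450×248 = min(142.56, 151.2) + 111.6 = 254.16 kN. φR_n = 0.75 × 254.16 = 190.6 kN.
Tension yield (gross): A_g = 136×8 = 1088 mm². φR_n = 0.90 × 300 × 1088 = 293.8 kN.
Governing: min(534.8, 213.8, 297.0, 190.6, 293.8) = 190.6 kN → block shear.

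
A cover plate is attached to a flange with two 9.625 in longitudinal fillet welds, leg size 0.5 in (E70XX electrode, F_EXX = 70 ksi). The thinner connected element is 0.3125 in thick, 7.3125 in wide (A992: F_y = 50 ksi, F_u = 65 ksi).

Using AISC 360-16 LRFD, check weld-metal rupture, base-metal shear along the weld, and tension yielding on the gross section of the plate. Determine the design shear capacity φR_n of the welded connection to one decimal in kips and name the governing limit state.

Weld metal: throat = 0.707×0.5 = 0.3535 in, L = 2×9.625 = 19.25 in. φR_n = 0.75 × 0.6 × 70 × 0.3535 × 19.25 = 214.4 kips.
Base metal shear (0.3125 in plate): yield φR_n = 1.0×0.6×50×0.3125×19.25 = 180.5 kips; rupture φR_n = 0.75×0.6×65×0.3125×19.25 = 176.0 kips; take 176.0 kips (rupture).
Tension yield (gross): A_g = 7.3125×0.3125 = 2.2852 in². φR_n = 0.90 × 50 × 2.2852 = 102.8 kips.
Governing: min(214.4, 176.0, 102.8) = 102.8 kips → gross-section yield.

102.8 kips (gross-section yield governs)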